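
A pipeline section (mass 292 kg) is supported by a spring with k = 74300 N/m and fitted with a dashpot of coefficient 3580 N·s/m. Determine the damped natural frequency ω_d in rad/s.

ω_n = √(k/m) = √(74300/292) = 15.95 rad/s.
Critical damping c_c = 2√(k·m) = 2√(74300 × 292) = 9316 N·s/m, so ζ = c/c_c = 3580/9316 = 0.3843.
ω_d = ω_n√(1 − ζ²) = 15.95 × √(1 − 0.148) = 14.73 rad/s.

14.7 rad/s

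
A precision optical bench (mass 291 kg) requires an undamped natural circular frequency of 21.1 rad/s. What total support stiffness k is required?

130000 N/m

k = m·ω_n² = 291 × 21.10² = 291 × 445.2 = 129600 N/m.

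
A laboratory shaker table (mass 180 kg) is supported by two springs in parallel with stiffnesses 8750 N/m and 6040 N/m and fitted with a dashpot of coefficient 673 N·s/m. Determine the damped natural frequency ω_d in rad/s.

Parallel springs add: k_eq = 8750 + 6040 = 14790 N/m.
ω_n = √(k_eq/m) = √(14790/180) = 9.065 rad/s.
Critical damping c_c = 2√(k_eq·m) = 2√(14790 × 180) = 3263 N·s/m, so ζ = c/c_c = 673/3263 = 0.2062.
ω_d = ω_n√(1 − ζ²) = 9.065 × √(1 − 0.0425) = 8.870 rad/s.

8.87 rad/s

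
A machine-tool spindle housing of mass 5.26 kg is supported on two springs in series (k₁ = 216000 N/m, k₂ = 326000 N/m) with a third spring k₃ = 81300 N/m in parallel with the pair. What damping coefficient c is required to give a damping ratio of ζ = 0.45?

Series pair: k_s = k₁k₂/(k₁+k₂) = (216000)(326000)/(216000 + 326000) = 129900 N/m. In parallel with k₃: k_eq = 129900 + 81300 = 211200 N/m.
c_c = 2√(k_eq·m) = 2√(211200 × 5.26) = 2108 N·s/m.
c = ζ·c_c = 0.45 × 2108 = 948.6 N·s/m.

949 N·s/m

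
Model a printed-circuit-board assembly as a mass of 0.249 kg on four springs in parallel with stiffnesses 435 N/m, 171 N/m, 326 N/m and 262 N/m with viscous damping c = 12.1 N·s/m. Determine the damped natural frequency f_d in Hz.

10.3 Hz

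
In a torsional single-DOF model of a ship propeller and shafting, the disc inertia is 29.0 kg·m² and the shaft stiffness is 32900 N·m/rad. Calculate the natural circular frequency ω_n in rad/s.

33.7 rad/s

ω_n = √(k_t/J) = √(32900/29.0) = √1134 = 33.68 rad/s.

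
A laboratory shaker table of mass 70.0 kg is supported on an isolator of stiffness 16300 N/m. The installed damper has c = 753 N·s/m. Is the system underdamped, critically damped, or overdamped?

underdamped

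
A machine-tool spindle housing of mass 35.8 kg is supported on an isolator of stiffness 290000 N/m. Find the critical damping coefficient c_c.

6440 N·s/m

c_c = 2√(k·m) = 2√(290000 × 35.8) = 2 × 3222 = 6444 N·s/m.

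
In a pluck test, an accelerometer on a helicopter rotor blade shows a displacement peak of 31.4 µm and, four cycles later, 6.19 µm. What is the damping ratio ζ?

Logarithmic decrement δ = (1/n)·ln(x₀/x_n) = (1/4)·ln(31.4/6.19) = (1/4)·ln(5.073) = 0.4060.
ζ = δ/√(4π² + δ²) = 0.4060/√(39.48 + 0.165) = 0.4060/6.296 = 0.06448.

0.0645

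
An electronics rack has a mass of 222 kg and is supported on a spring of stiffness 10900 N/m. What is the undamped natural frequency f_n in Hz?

ω_n = √(k/m) = √(10900/222) = √49.10 = 7.007 rad/s.
f_n = ω_n/(2π) = 7.007/6.283 = 1.115 Hz.

1.12 Hz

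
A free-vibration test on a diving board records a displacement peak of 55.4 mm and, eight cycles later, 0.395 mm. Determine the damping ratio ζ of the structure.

Logarithmic decrement δ = (1/n)·ln(x₀/x_n) = (1/8)·ln(55.4/0.395) = (1/8)·ln(140.3) = 0.6179.
ζ = δ/√(4π² + δ²) = 0.6179/√(39.48 + 0.382) = 0.6179/6.313 = 0.09787.

0.0979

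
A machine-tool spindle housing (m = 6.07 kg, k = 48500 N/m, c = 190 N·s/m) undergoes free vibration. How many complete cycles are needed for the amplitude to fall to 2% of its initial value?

4 cycles

ζ = c/(2√(km)) = 190/(2√(48500 × 6.07)) = 190/1085 = 0.1751.
Logarithmic decrement δ = 2πζ/√(1 − ζ²) = 2π × 0.1751/√(1 − 0.0307) = 1.117.
x_n/x₀ = e^(−nδ) ≤ 0.02; take ln: n ≥ ln(1/0.02)/δ = 3.912/1.117 = 3.501.
So 4 complete cycles are required.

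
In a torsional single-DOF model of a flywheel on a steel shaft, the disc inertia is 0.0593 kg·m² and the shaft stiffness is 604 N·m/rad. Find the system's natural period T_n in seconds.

0.0623 s

ω_n = √(k_t/J) = √(604/0.0593) = √10190 = 100.9 rad/s.
T_n = 2π/ω_n = 6.283/100.9 = 0.06226 s.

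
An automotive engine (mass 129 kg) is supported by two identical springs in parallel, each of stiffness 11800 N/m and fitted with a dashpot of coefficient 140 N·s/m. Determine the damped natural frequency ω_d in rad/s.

Parallel springs add: k_eq = 2 × 11800 = 23600 N/m.
ω_n = √(k_eq/m) = √(23600/129) = 13.53 rad/s.
Critical damping c_c = 2√(k_eq·m) = 2√(23600 × 129) = 3490 N·s/m, so ζ = c/c_c = 140/3490 = 0.04012.
ω_d = ω_n√(1 − ζ²) = 13.53 × √(1 − 0.00161) = 13.51 rad/s.

13.5 rad/s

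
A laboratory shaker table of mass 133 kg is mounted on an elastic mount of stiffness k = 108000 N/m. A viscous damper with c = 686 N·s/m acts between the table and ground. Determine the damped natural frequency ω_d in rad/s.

ω_n = √(k/m) = √(108000/133) = 28.50 rad/s.
Critical damping c_c = 2√(k·m) = 2√(108000 × 133) = 7580 N·s/m, so ζ = c/c_c = 686/7580 = 0.09050.
ω_d = ω_n√(1 − ζ²) = 28.50 × √(1 − 0.00819) = 28.38 rad/s.

28.4 rad/s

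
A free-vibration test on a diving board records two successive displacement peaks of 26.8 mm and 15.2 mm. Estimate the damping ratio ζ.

Logarithmic decrement δ = (1/n)·ln(x₀/x_n) = (1/1)·ln(26.8/15.2) = (1/1)·ln(1.763) = 0.5671.
ζ = δ/√(4π² + δ²) = 0.5671/√(39.48 + 0.322) = 0.5671/6.309 = 0.08989.

0.0899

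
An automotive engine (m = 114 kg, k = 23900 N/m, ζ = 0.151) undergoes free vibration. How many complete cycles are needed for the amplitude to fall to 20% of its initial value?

2 cycles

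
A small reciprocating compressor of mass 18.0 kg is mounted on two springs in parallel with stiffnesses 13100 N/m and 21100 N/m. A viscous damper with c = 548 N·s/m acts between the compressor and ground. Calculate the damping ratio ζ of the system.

0.349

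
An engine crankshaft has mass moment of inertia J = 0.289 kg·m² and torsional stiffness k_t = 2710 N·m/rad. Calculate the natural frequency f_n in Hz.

15.4 Hz

ω_n = √(k_t/J) = √(2710/0.289) = √9377 = 96.84 rad/s.
f_n = ω_n/(2π) = 96.84/6.283 = 15.41 Hz.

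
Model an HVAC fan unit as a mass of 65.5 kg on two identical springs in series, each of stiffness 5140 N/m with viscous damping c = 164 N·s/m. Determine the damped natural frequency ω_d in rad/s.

6.14 rad/s

Series springs: 1/k_eq = 2/5140, so k_eq = 5140/2 = 2570 N/m.
ω_n = √(k_eq/m) = √(2570/65.5) = 6.264 rad/s.
Critical damping c_c = 2√(k_eq·m) = 2√(2570 × 65.5) = 820.6 N·s/m, so ζ = c/c_c = 164/820.6 = 0.1999.
ω_d = ω_n√(1 − ζ²) = 6.264 × √(1 − 0.0399) = 6.138 rad/s.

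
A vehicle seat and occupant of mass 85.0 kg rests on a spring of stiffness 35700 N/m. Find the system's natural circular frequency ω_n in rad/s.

20.5 rad/s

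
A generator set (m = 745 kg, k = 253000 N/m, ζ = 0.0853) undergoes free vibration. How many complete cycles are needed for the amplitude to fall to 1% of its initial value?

9 cycles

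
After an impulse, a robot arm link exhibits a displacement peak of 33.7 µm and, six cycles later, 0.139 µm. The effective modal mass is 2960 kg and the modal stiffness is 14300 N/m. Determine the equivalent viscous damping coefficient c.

Logarithmic decrement δ = (1/n)·ln(x₀/x_n) = (1/6)·ln(33.7/0.139) = (1/6)·ln(242.4) = 0.9151.
ζ = δ/√(4π² + δ²) = 0.9151/√(39.48 + 0.837) = 0.9151/6.349 = 0.1441.
c = ζ · 2√(km) = 0.1441 × 2√(14300 × 2960) = 0.1441 × 13010 = 1875 N·s/m.

1880 N·s/m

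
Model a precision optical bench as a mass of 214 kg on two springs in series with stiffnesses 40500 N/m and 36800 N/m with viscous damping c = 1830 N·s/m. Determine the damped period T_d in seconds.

0.741 s

Series springs: 1/k_eq = 1/40500 + 1/36800 = 5.187×10^-5, so k_eq = 19280 N/m.
ω_n = √(k_eq/m) = √(19280/214) = 9.492 rad/s.
Critical damping c_c = 2√(k_eq·m) = 2√(19280 × 214) = 4063 N·s/m, so ζ = c/c_c = 1830/4063 = 0.4505.
ω_d = ω_n√(1 − ζ²) = 9.492 × √(1 − 0.203) = 8.474 rad/s.
T_d = 2π/ω_d = 0.7414 s.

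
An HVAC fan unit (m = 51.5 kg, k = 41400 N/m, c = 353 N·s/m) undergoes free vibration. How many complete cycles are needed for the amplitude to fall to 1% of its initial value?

ζ = c/(2√(km)) = 353/(2√(41400 × 51.5)) = 353/2920 = 0.1209.
Logarithmic decrement δ = 2πζ/√(1 − ζ²) = 2π × 0.1209/√(1 − 0.0146) = 0.7651.
x_n/x₀ = e^(−nδ) ≤ 0.01; take ln: n ≥ ln(1/0.01)/δ = 4.605/0.7651 = 6.019.
So 7 complete cycles are required.

7 cycles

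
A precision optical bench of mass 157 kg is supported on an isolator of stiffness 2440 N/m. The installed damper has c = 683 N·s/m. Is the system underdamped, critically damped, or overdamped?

c_c = 2√(k·m) = 1238 N·s/m; ζ = c/c_c = 683/1238 = 0.552.
Since ζ < 1 the system is underdamped.

underdamped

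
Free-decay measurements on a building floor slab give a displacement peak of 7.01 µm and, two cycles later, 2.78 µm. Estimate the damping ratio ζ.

Logarithmic decrement δ = (1/n)·ln(x₀/x_n) = (1/2)·ln(7.01/2.78) = (1/2)·ln(2.522) = 0.4624.
ζ = δ/√(4π² + δ²) = 0.4624/√(39.48 + 0.214) = 0.4624/6.300 = 0.07340.

0.0734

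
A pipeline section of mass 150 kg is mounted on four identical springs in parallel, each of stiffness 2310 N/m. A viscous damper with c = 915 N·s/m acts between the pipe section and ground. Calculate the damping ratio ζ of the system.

Parallel springs add: k_eq = 4 × 2310 = 9240 N/m.
ω_n = √(k_eq/m) = √(9240/150) = 7.849 rad/s.
Critical damping c_c = 2√(k_eq·m) = 2√(9240 × 150) = 2355 N·s/m, so ζ = c/c_c = 915/2355 = 0.3886.

0.389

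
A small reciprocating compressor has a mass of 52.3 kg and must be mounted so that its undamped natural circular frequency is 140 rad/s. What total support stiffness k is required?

k = m·ω_n² = 52.3 × 140.0² = 52.3 × 19600 = 1025000 N/m.

1030000 N/m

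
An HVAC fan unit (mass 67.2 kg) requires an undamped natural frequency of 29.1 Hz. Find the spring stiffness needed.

ω_n = 2πf_n = 2π × 29.1 = 182.8 rad/s.
k = m·ω_n² = 67.2 × 182.8² = 67.2 × 33430 = 2247000 N/m.

2250000 N/m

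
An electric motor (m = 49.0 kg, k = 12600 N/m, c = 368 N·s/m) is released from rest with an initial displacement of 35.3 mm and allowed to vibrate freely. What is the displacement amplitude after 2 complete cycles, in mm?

1.71 mm

ζ = c/(2√(km)) = 368/(2√(12600 × 49.0)) = 368/1571 = 0.2342.
Logarithmic decrement δ = 2πζ/√(1 − ζ²) = 2π × 0.2342/√(1 − 0.0548) = 1.513.
After n cycles, x_n/x₀ = e^(−nδ), so x_2 = 35.3 × e^(−2 × 1.513) = 35.3 × 0.04847 = 1.711 mm.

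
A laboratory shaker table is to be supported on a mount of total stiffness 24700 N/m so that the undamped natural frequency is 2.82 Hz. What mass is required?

ω_n = 2πf_n = 2π × 2.82 = 17.72 rad/s.
m = k/ω_n² = 24700/17.72² = 24700/313.9 = 78.68 kg.

78.7 kg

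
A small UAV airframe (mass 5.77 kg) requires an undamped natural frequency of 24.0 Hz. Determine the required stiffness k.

131000 N/m

ω_n = 2πf_n = 2π × 24.0 = 150.8 rad/s.
k = m·ω_n² = 5.77 × 150.8² = 5.77 × 22740 = 131200 N/m.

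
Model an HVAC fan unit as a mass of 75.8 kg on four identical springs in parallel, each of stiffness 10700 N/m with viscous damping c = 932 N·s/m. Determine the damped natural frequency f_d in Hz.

Parallel springs add: k_eq = 4 × 10700 = 42800 N/m.
ω_n = √(k_eq/m) = √(42800/75.8) = 23.76 rad/s.
Critical damping c_c = 2√(k_eq·m) = 2√(42800 × 75.8) = 3602 N·s/m, so ζ = c/c_c = 932/3602 = 0.2587.
ω_d = ω_n√(1 − ζ²) = 23.76 × √(1 − 0.0669) = 22.95 rad/s.
f_d = ω_d/(2π) = 3.653 Hz.

3.65 Hz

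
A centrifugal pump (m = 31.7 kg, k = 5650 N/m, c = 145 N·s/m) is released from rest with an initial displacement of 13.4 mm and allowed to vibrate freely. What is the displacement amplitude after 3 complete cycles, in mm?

ζ = c/(2√(km)) = 145/(2√(5650 × 31.7)) = 145/846.4 = 0.1713.
Logarithmic decrement δ = 2πζ/√(1 − ζ²) = 2π × 0.1713/√(1 − 0.0293) = 1.093.
After n cycles, x_n/x₀ = e^(−nδ), so x_3 = 13.4 × e^(−3 × 1.093) = 13.4 × 0.03772 = 0.5054 mm.

0.505 mm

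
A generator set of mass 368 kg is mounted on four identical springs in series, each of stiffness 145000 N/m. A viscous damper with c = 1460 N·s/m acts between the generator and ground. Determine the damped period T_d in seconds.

Series springs: 1/k_eq = 4/145000, so k_eq = 145000/4 = 36250 N/m.
ω_n = √(k_eq/m) = √(36250/368) = 9.925 rad/s.
Critical damping c_c = 2√(k_eq·m) = 2√(36250 × 368) = 7305 N·s/m, so ζ = c/c_c = 1460/7305 = 0.1999.
ω_d = ω_n√(1 − ζ²) = 9.925 × √(1 − 0.0399) = 9.725 rad/s.
T_d = 2π/ω_d = 0.6461 s.

0.646 s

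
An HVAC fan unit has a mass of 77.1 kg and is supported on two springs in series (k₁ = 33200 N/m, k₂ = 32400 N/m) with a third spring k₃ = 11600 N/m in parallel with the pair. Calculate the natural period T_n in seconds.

0.330 s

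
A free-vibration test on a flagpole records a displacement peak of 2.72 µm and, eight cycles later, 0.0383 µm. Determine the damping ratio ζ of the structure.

Logarithmic decrement δ = (1/n)·ln(x₀/x_n) = (1/8)·ln(2.72/0.0383) = (1/8)·ln(71.02) = 0.5329.
ζ = δ/√(4π² + δ²) = 0.5329/√(39.48 + 0.284) = 0.5329/6.306 = 0.08451.

0.0845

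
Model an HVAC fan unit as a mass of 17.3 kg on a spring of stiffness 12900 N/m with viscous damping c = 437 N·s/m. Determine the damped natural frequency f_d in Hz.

3.85 Hz

ω_n = √(k/m) = √(12900/17.3) = 27.31 rad/s.
Critical damping c_c = 2√(k·m) = 2√(12900 × 17.3) = 944.8 N·s/m, so ζ = c/c_c = 437/944.8 = 0.4625.
ω_d = ω_n√(1 − ζ²) = 27.31 × √(1 − 0.214) = 24.21 rad/s.
f_d = ω_d/(2π) = 3.853 Hz.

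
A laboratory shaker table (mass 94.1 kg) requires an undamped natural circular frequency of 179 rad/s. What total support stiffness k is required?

k = m·ω_n² = 94.1 × 179.0² = 94.1 × 32040 = 3015000 N/m.

3020000 N/m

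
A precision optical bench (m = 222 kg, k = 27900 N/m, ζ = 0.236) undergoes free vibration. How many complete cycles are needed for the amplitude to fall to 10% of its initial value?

Logarithmic decrement δ = 2πζ/√(1 − ζ²) = 2π × 0.2360/√(1 − 0.0557) = 1.526.
x_n/x₀ = e^(−nδ) ≤ 0.1; take ln: n ≥ ln(1/0.1)/δ = 2.303/1.526 = 1.509.
So 2 complete cycles are required.

2 cycles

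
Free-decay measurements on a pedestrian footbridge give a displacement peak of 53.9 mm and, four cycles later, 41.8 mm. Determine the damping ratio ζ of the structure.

Logarithmic decrement δ = (1/n)·ln(x₀/x_n) = (1/4)·ln(53.9/41.8) = (1/4)·ln(1.289) = 0.06356.
ζ = δ/√(4π² + δ²) = 0.06356/√(39.48 + 0.00404) = 0.06356/6.284 = 0.01012.

0.0101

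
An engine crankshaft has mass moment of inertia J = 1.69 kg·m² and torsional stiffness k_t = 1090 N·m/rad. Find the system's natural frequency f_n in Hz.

4.04 Hz

ω_n = √(k_t/J) = √(1090/1.69) = √645.0 = 25.40 rad/s.
f_n = ω_n/(2π) = 25.40/6.283 = 4.042 Hz.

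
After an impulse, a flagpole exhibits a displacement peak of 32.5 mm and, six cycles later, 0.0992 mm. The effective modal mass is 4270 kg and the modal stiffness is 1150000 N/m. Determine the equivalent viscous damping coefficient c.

21300 N·s/m

Logarithmic decrement δ = (1/n)·ln(x₀/x_n) = (1/6)·ln(32.5/0.0992) = (1/6)·ln(327.6) = 0.9653.
ζ = δ/√(4π² + δ²) = 0.9653/√(39.48 + 0.932) = 0.9653/6.357 = 0.1519.
c = ζ · 2√(km) = 0.1519 × 2√(1150000 × 4270) = 0.1519 × 140100 = 21280 N·s/m.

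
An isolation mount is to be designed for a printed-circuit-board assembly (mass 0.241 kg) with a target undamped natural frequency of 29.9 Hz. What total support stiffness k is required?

8510 N/m

ω_n = 2πf_n = 2π × 29.9 = 187.9 rad/s.
k = m·ω_n² = 0.241 × 187.9² = 0.241 × 35290 = 8506 N/m.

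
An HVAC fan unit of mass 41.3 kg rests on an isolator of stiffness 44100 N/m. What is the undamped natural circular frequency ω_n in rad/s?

32.7 rad/s

ω_n = √(k/m) = √(44100/41.3) = √1068 = 32.68 rad/s.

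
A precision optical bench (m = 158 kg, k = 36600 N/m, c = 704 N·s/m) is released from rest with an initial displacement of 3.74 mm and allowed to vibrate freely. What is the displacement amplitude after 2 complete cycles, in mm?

0.583 mm

ζ = c/(2√(km)) = 704/(2√(36600 × 158)) = 704/4809 = 0.1464.
Logarithmic decrement δ = 2πζ/√(1 − ζ²) = 2π × 0.1464/√(1 − 0.0214) = 0.9297.
After n cycles, x_n/x₀ = e^(−nδ), so x_2 = 3.74 × e^(−2 × 0.9297) = 3.74 × 0.1558 = 0.5825 mm.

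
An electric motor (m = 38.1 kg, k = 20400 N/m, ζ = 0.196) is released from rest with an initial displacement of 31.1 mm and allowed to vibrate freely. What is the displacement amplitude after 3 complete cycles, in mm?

0.719 mm

Logarithmic decrement δ = 2πζ/√(1 − ζ²) = 2π × 0.1960/√(1 − 0.0384) = 1.256.
After n cycles, x_n/x₀ = e^(−nδ), so x_3 = 31.1 × e^(−3 × 1.256) = 31.1 × 0.02311 = 0.7186 mm.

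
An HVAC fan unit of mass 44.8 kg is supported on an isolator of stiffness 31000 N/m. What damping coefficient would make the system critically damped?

2360 N·s/m

c_c = 2√(k·m) = 2√(31000 × 44.8) = 2 × 1178 = 2357 N·s/m.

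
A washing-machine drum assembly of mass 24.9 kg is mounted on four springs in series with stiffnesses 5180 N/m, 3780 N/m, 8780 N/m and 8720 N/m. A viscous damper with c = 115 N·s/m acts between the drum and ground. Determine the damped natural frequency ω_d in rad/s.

7.29 rad/s

Series springs: 1/k_eq = 1/5180 + 1/3780 + 1/8780 + 1/8720 = 0.0006862, so k_eq = 1457 N/m.
ω_n = √(k_eq/m) = √(1457/24.9) = 7.650 rad/s.
Critical damping c_c = 2√(k_eq·m) = 2√(1457 × 24.9) = 381.0 N·s/m, so ζ = c/c_c = 115/381.0 = 0.3018.
ω_d = ω_n√(1 − ζ²) = 7.650 × √(1 − 0.0911) = 7.294 rad/s.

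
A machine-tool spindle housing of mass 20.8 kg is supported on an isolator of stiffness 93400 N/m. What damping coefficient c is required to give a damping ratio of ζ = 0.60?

1670 N·s/m

c_c = 2√(k·m) = 2√(93400 × 20.8) = 2788 N·s/m.
c = ζ·c_c = 0.60 × 2788 = 1673 N·s/m.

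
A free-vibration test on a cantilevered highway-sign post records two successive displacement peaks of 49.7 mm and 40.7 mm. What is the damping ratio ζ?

0.0318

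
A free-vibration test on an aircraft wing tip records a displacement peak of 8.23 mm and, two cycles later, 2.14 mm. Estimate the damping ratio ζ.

0.107

Logarithmic decrement δ = (1/n)·ln(x₀/x_n) = (1/2)·ln(8.23/2.14) = (1/2)·ln(3.846) = 0.6735.
ζ = δ/√(4π² + δ²) = 0.6735/√(39.48 + 0.454) = 0.6735/6.319 = 0.1066.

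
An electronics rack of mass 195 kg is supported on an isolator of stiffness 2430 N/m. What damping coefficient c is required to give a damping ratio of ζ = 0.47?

647 N·s/m

c_c = 2√(k·m) = 2√(2430 × 195) = 1377 N·s/m.
c = ζ·c_c = 0.47 × 1377 = 647.1 N·s/m.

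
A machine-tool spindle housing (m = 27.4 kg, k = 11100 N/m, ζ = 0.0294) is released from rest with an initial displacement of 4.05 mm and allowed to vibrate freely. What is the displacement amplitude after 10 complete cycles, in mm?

Logarithmic decrement δ = 2πζ/√(1 − ζ²) = 2π × 0.02940/√(1 − 0.000864) = 0.1848.
After n cycles, x_n/x₀ = e^(−nδ), so x_10 = 4.05 × e^(−10 × 0.1848) = 4.05 × 0.1575 = 0.6381 mm.

0.638 mm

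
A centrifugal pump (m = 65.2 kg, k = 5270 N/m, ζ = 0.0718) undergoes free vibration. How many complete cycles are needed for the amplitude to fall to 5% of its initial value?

7 cycles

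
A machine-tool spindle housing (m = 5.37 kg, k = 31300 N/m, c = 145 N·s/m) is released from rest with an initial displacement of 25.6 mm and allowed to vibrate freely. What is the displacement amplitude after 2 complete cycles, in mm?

2.68 mm

ζ = c/(2√(km)) = 145/(2√(31300 × 5.37)) = 145/820.0 = 0.1768.
Logarithmic decrement δ = 2πζ/√(1 − ζ²) = 2π × 0.1768/√(1 − 0.0313) = 1.129.
After n cycles, x_n/x₀ = e^(−nδ), so x_2 = 25.6 × e^(−2 × 1.129) = 25.6 × 0.1046 = 2.677 mm.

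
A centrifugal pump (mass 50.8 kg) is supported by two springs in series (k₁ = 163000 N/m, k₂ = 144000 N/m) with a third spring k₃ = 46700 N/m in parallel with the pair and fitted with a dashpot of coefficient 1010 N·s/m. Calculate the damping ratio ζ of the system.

0.202

Series pair: k_s = k₁k₂/(k₁+k₂) = (163000)(144000)/(163000 + 144000) = 76460 N/m. In parallel with k₃: k_eq = 76460 + 46700 = 123200 N/m.
ω_n = √(k_eq/m) = √(123200/50.8) = 49.24 rad/s.
Critical damping c_c = 2√(k_eq·m) = 2√(123200 × 50.8) = 5003 N·s/m, so ζ = c/c_c = 1010/5003 = 0.2019.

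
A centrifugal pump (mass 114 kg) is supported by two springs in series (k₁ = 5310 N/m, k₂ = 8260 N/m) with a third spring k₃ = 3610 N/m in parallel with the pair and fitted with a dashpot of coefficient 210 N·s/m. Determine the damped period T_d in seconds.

Series pair: k_s = k₁k₂/(k₁+k₂) = (5310)(8260)/(5310 + 8260) = 3232 N/m. In parallel with k₃: k_eq = 3232 + 3610 = 6842 N/m.
ω_n = √(k_eq/m) = √(6842/114) = 7.747 rad/s.
Critical damping c_c = 2√(k_eq·m) = 2√(6842 × 114) = 1766 N·s/m, so ζ = c/c_c = 210/1766 = 0.1189.
ω_d = ω_n√(1 − ζ²) = 7.747 × √(1 − 0.0141) = 7.692 rad/s.
T_d = 2π/ω_d = 0.8168 s.

0.817 s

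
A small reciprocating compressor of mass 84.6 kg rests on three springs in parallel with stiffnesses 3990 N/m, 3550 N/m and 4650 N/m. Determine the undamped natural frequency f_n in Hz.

1.91 Hz

Parallel springs add: k_eq = 3990 + 3550 + 4650 = 12190 N/m.
ω_n = √(k_eq/m) = √(12190/84.6) = √144.1 = 12.00 rad/s.
f_n = ω_n/(2π) = 12.00/6.283 = 1.910 Hz.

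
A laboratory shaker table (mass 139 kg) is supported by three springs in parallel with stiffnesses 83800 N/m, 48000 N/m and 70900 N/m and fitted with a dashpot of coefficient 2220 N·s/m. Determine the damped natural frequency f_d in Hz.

Parallel springs add: k_eq = 83800 + 48000 + 70900 = 202700 N/m.
ω_n = √(k_eq/m) = √(202700/139) = 38.19 rad/s.
Critical damping c_c = 2√(k_eq·m) = 2√(202700 × 139) = 10620 N·s/m, so ζ = c/c_c = 2220/10620 = 0.2091.
ω_d = ω_n√(1 − ζ²) = 38.19 × √(1 − 0.0437) = 37.34 rad/s.
f_d = ω_d/(2π) = 5.943 Hz.

5.94 Hz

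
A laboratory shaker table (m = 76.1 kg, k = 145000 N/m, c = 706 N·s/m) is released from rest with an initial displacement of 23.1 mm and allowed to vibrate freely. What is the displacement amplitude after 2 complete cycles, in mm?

6.03 mm

ζ = c/(2√(km)) = 706/(2√(145000 × 76.1)) = 706/6644 = 0.1063.
Logarithmic decrement δ = 2πζ/√(1 − ζ²) = 2π × 0.1063/√(1 − 0.0113) = 0.6715.
After n cycles, x_n/x₀ = e^(−nδ), so x_2 = 23.1 × e^(−2 × 0.6715) = 23.1 × 0.2611 = 6.031 mm.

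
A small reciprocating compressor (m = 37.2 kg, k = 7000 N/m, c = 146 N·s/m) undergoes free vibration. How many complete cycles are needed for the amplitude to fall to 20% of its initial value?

ζ = c/(2√(km)) = 146/(2√(7000 × 37.2)) = 146/1021 = 0.1431.
Logarithmic decrement δ = 2πζ/√(1 − ζ²) = 2π × 0.1431/√(1 − 0.0205) = 0.9082.
x_n/x₀ = e^(−nδ) ≤ 0.2; take ln: n ≥ ln(1/0.2)/δ = 1.609/0.9082 = 1.772.
So 2 complete cycles are required.

2 cycles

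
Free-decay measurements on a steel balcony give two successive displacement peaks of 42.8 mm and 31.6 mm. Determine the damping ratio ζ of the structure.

Logarithmic decrement δ = (1/n)·ln(x₀/x_n) = (1/1)·ln(42.8/31.6) = (1/1)·ln(1.354) = 0.3034.
ζ = δ/√(4π² + δ²) = 0.3034/√(39.48 + 0.0920) = 0.3034/6.291 = 0.04823.

0.0482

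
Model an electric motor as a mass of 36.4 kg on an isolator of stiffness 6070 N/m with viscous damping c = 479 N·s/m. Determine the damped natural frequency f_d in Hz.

ω_n = √(k/m) = √(6070/36.4) = 12.91 rad/s.
Critical damping c_c = 2√(k·m) = 2√(6070 × 36.4) = 940.1 N·s/m, so ζ = c/c_c = 479/940.1 = 0.5095.
ω_d = ω_n√(1 − ζ²) = 12.91 × √(1 − 0.260) = 11.11 rad/s.
f_d = ω_d/(2π) = 1.768 Hz.

1.77 Hz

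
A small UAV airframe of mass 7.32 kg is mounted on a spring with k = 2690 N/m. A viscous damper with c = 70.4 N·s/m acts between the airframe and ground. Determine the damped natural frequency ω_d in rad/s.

ω_n = √(k/m) = √(2690/7.32) = 19.17 rad/s.
Critical damping c_c = 2√(k·m) = 2√(2690 × 7.32) = 280.6 N·s/m, so ζ = c/c_c = 70.4/280.6 = 0.2508.
ω_d = ω_n√(1 − ζ²) = 19.17 × √(1 − 0.0629) = 18.56 rad/s.

18.6 rad/s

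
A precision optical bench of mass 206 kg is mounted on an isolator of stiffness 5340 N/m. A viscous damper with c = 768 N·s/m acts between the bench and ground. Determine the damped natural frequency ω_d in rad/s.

4.74 rad/s

ω_n = √(k/m) = √(5340/206) = 5.091 rad/s.
Critical damping c_c = 2√(k·m) = 2√(5340 × 206) = 2098 N·s/m, so ζ = c/c_c = 768/2098 = 0.3661.
ω_d = ω_n√(1 − ζ²) = 5.091 × √(1 − 0.134) = 4.738 rad/s.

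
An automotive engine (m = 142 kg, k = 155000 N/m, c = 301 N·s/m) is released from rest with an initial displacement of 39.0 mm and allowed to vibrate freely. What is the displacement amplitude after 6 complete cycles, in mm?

11.6 mm

ζ = c/(2√(km)) = 301/(2√(155000 × 142)) = 301/9383 = 0.03208.
Logarithmic decrement δ = 2πζ/√(1 − ζ²) = 2π × 0.03208/√(1 − 0.00103) = 0.2017.
After n cycles, x_n/x₀ = e^(−nδ), so x_6 = 39.0 × e^(−6 × 0.2017) = 39.0 × 0.2982 = 11.63 mm.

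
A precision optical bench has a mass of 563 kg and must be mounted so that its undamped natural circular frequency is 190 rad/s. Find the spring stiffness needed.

k = m·ω_n² = 563 × 190.0² = 563 × 36100 = 20320000 N/m.

20300000 N/m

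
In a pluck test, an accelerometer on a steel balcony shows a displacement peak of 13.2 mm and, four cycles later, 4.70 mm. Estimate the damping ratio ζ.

0.0411

Logarithmic decrement δ = (1/n)·ln(x₀/x_n) = (1/4)·ln(13.2/4.70) = (1/4)·ln(2.809) = 0.2582.
ζ = δ/√(4π² + δ²) = 0.2582/√(39.48 + 0.0666) = 0.2582/6.288 = 0.04105.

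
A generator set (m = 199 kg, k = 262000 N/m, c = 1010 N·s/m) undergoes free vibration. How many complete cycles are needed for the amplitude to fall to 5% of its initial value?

ζ = c/(2√(km)) = 1010/(2√(262000 × 199)) = 1010/14440 = 0.06994.
Logarithmic decrement δ = 2πζ/√(1 − ζ²) = 2π × 0.06994/√(1 − 0.00489) = 0.4405.
x_n/x₀ = e^(−nδ) ≤ 0.05; take ln: n ≥ ln(1/0.05)/δ = 2.996/0.4405 = 6.801.
So 7 complete cycles are required.

7 cycles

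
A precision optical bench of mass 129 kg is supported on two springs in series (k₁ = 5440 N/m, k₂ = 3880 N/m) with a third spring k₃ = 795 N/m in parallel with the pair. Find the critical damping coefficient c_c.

1260 N·s/m

Series pair: k_s = k₁k₂/(k₁+k₂) = (5440)(3880)/(5440 + 3880) = 2265 N/m. In parallel with k₃: k_eq = 2265 + 795 = 3060 N/m.
c_c = 2√(k_eq·m) = 2√(3060 × 129) = 2 × 628.3 = 1257 N·s/m.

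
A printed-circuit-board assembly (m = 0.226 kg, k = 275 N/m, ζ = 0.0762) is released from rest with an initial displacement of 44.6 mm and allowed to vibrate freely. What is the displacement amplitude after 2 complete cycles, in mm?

17.1 mm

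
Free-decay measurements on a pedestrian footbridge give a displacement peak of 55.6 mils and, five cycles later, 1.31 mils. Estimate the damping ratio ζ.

0.118

Logarithmic decrement δ = (1/n)·ln(x₀/x_n) = (1/5)·ln(55.6/1.31) = (1/5)·ln(42.44) = 0.7496.
ζ = δ/√(4π² + δ²) = 0.7496/√(39.48 + 0.562) = 0.7496/6.328 = 0.1185.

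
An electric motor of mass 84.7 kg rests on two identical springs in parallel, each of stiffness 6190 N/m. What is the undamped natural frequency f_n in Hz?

1.92 Hz

Parallel springs add: k_eq = 2 × 6190 = 12380 N/m.
ω_n = √(k_eq/m) = √(12380/84.7) = √146.2 = 12.09 rad/s.
f_n = ω_n/(2π) = 12.09/6.283 = 1.924 Hz.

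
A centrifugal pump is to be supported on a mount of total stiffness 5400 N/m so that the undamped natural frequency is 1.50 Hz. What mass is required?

60.8 kg

ω_n = 2πf_n = 2π × 1.50 = 9.425 rad/s.
m = k/ω_n² = 5400/9.425² = 5400/88.83 = 60.79 kg.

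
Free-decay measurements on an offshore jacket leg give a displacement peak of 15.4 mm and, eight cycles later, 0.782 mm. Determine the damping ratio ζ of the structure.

0.0592

Logarithmic decrement δ = (1/n)·ln(x₀/x_n) = (1/8)·ln(15.4/0.782) = (1/8)·ln(19.69) = 0.3725.
ζ = δ/√(4π² + δ²) = 0.3725/√(39.48 + 0.139) = 0.3725/6.294 = 0.05919.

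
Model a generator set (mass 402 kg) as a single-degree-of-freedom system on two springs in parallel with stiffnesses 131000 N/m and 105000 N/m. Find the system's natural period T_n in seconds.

0.259 s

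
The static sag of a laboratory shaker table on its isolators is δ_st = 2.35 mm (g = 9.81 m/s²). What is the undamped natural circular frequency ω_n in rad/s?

ω_n = √(g/δ_st) = √(9.81/0.00235) = √4174 = 64.61 rad/s.

64.6 rad/s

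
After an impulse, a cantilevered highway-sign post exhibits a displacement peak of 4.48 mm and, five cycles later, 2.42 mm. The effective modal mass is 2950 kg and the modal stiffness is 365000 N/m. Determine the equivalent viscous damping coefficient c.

Logarithmic decrement δ = (1/n)·ln(x₀/x_n) = (1/5)·ln(4.48/2.42) = (1/5)·ln(1.851) = 0.1232.
ζ = δ/√(4π² + δ²) = 0.1232/√(39.48 + 0.0152) = 0.1232/6.284 = 0.01960.
c = ζ · 2√(km) = 0.01960 × 2√(365000 × 2950) = 0.01960 × 65630 = 1286 N·s/m.

1290 N·s/m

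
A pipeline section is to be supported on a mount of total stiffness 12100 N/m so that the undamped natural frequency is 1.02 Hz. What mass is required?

ω_n = 2πf_n = 2π × 1.02 = 6.409 rad/s.
m = k/ω_n² = 12100/6.409² = 12100/41.07 = 294.6 kg.

295 kg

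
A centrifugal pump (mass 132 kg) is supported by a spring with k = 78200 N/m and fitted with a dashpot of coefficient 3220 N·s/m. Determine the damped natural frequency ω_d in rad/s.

21.1 rad/s

ω_n = √(k/m) = √(78200/132) = 24.34 rad/s.
Critical damping c_c = 2√(k·m) = 2√(78200 × 132) = 6426 N·s/m, so ζ = c/c_c = 3220/6426 = 0.5011.
ω_d = ω_n√(1 − ζ²) = 24.34 × √(1 − 0.251) = 21.06 rad/s.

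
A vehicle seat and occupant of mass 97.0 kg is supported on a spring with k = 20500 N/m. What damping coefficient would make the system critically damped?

c_c = 2√(k·m) = 2√(20500 × 97.0) = 2 × 1410 = 2820 N·s/m.

2820 N·s/m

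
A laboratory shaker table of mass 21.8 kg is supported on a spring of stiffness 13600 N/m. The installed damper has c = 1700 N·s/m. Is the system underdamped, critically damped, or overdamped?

overdamped

c_c = 2√(k·m) = 1089 N·s/m; ζ = c/c_c = 1700/1089 = 1.56.
Since ζ > 1 the system is overdamped.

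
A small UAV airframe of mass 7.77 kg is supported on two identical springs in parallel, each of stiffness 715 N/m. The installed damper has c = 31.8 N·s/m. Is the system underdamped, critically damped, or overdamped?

Parallel springs add: k_eq = 2 × 715 = 1430 N/m.
c_c = 2√(k_eq·m) = 210.8 N·s/m; ζ = c/c_c = 31.8/210.8 = 0.151.
Since ζ < 1 the system is underdamped.

underdamped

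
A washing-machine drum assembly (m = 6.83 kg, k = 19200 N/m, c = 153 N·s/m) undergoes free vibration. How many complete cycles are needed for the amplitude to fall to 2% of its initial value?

ζ = c/(2√(km)) = 153/(2√(19200 × 6.83)) = 153/724.3 = 0.2113.
Logarithmic decrement δ = 2πζ/√(1 − ζ²) = 2π × 0.2113/√(1 − 0.0446) = 1.358.
x_n/x₀ = e^(−nδ) ≤ 0.02; take ln: n ≥ ln(1/0.02)/δ = 3.912/1.358 = 2.881.
So 3 complete cycles are required.

3 cycles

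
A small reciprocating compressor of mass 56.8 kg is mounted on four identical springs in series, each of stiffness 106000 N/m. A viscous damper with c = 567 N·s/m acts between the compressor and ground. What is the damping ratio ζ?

Series springs: 1/k_eq = 4/106000, so k_eq = 106000/4 = 26500 N/m.
ω_n = √(k_eq/m) = √(26500/56.8) = 21.60 rad/s.
Critical damping c_c = 2√(k_eq·m) = 2√(26500 × 56.8) = 2454 N·s/m, so ζ = c/c_c = 567/2454 = 0.2311.

0.231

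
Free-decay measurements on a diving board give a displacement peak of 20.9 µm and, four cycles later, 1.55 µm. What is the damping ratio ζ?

Logarithmic decrement δ = (1/n)·ln(x₀/x_n) = (1/4)·ln(20.9/1.55) = (1/4)·ln(13.48) = 0.6504.
ζ = δ/√(4π² + δ²) = 0.6504/√(39.48 + 0.423) = 0.6504/6.317 = 0.1030.

0.103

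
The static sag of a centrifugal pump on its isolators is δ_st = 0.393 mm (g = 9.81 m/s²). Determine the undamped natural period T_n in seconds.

0.0398 s

ω_n = √(g/δ_st) = √(9.81/0.000393) = √24960 = 158.0 rad/s.
T_n = 2π/ω_n = 6.283/158.0 = 0.03977 s.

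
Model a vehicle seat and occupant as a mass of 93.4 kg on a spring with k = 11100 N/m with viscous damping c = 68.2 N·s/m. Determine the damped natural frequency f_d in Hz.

ω_n = √(k/m) = √(11100/93.4) = 10.90 rad/s.
Critical damping c_c = 2√(k·m) = 2√(11100 × 93.4) = 2036 N·s/m, so ζ = c/c_c = 68.2/2036 = 0.03349.
ω_d = ω_n√(1 − ζ²) = 10.90 × √(1 − 0.00112) = 10.90 rad/s.
f_d = ω_d/(2π) = 1.734 Hz.

1.73 Hz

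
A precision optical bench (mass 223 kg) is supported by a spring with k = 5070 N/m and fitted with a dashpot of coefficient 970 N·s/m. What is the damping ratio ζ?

ω_n = √(k/m) = √(5070/223) = 4.768 rad/s.
Critical damping c_c = 2√(k·m) = 2√(5070 × 223) = 2127 N·s/m, so ζ = c/c_c = 970/2127 = 0.4561.

0.456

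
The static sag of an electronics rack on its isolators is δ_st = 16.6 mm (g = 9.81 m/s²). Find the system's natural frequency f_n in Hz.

ω_n = √(g/δ_st) = √(9.81/0.0166) = √591.0 = 24.31 rad/s.
f_n = ω_n/(2π) = 24.31/6.283 = 3.869 Hz.

3.87 Hz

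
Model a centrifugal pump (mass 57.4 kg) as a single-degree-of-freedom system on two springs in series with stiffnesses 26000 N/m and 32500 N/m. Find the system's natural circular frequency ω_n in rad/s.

15.9 rad/s

Series springs: 1/k_eq = 1/26000 + 1/32500 = 6.923×10^-5, so k_eq = 14440 N/m.
ω_n = √(k_eq/m) = √(14440/57.4) = √251.6 = 15.86 rad/s.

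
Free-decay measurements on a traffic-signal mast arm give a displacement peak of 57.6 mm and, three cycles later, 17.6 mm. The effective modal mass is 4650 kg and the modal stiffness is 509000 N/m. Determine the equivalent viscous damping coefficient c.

Logarithmic decrement δ = (1/n)·ln(x₀/x_n) = (1/3)·ln(57.6/17.6) = (1/3)·ln(3.273) = 0.3952.
ζ = δ/√(4π² + δ²) = 0.3952/√(39.48 + 0.156) = 0.3952/6.296 = 0.06278.
c = ζ · 2√(km) = 0.06278 × 2√(509000 × 4650) = 0.06278 × 97300 = 6108 N·s/m.

6110 N·s/m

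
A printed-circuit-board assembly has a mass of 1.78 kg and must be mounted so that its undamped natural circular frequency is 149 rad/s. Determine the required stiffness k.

39500 N/m

k = m·ω_n² = 1.78 × 149.0² = 1.78 × 22200 = 39520 N/m.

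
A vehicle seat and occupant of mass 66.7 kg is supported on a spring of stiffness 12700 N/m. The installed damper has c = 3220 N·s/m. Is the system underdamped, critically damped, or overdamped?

c_c = 2√(k·m) = 1841 N·s/m; ζ = c/c_c = 3220/1841 = 1.75.
Since ζ > 1 the system is overdamped.

overdamped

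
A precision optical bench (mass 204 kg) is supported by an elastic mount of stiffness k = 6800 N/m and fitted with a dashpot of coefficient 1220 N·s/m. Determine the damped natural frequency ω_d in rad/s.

4.94 rad/s

ω_n = √(k/m) = √(6800/204) = 5.774 rad/s.
Critical damping c_c = 2√(k·m) = 2√(6800 × 204) = 2356 N·s/m, so ζ = c/c_c = 1220/2356 = 0.5179.
ω_d = ω_n√(1 − ζ²) = 5.774 × √(1 − 0.268) = 4.939 rad/s.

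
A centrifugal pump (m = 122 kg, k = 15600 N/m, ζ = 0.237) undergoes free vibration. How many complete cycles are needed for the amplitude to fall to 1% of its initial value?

Logarithmic decrement δ = 2πζ/√(1 − ζ²) = 2π × 0.2370/√(1 − 0.0562) = 1.533.
x_n/x₀ = e^(−nδ) ≤ 0.01; take ln: n ≥ ln(1/0.01)/δ = 4.605/1.533 = 3.004.
So 4 complete cycles are required.

4 cycles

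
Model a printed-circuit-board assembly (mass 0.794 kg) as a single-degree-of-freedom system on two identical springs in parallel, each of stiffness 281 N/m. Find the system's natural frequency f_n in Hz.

4.23 Hz

Parallel springs add: k_eq = 2 × 281 = 562.0 N/m.
ω_n = √(k_eq/m) = √(562.0/0.794) = √707.8 = 26.60 rad/s.
f_n = ω_n/(2π) = 26.60/6.283 = 4.234 Hz.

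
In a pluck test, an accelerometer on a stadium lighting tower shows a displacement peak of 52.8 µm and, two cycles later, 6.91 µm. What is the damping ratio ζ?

Logarithmic decrement δ = (1/n)·ln(x₀/x_n) = (1/2)·ln(52.8/6.91) = (1/2)·ln(7.641) = 1.017.
ζ = δ/√(4π² + δ²) = 1.017/√(39.48 + 1.03) = 1.017/6.365 = 0.1597.

0.160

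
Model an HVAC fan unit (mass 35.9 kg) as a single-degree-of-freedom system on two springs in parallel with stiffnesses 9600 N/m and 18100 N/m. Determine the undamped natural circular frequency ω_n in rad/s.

Parallel springs add: k_eq = 9600 + 18100 = 27700 N/m.
ω_n = √(k_eq/m) = √(27700/35.9) = √771.6 = 27.78 rad/s.

27.8 rad/s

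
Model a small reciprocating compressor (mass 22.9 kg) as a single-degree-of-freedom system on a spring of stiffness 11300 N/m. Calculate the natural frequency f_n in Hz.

ω_n = √(k/m) = √(11300/22.9) = √493.4 = 22.21 rad/s.
f_n = ω_n/(2π) = 22.21/6.283 = 3.535 Hz.

3.54 Hz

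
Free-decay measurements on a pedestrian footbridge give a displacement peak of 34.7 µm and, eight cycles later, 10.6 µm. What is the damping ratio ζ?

0.0236

Logarithmic decrement δ = (1/n)·ln(x₀/x_n) = (1/8)·ln(34.7/10.6) = (1/8)·ln(3.274) = 0.1482.
ζ = δ/√(4π² + δ²) = 0.1482/√(39.48 + 0.0220) = 0.1482/6.285 = 0.02359.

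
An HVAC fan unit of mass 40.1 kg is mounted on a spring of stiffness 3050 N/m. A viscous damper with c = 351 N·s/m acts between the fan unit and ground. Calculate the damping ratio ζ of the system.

ω_n = √(k/m) = √(3050/40.1) = 8.721 rad/s.
Critical damping c_c = 2√(k·m) = 2√(3050 × 40.1) = 699.4 N·s/m, so ζ = c/c_c = 351/699.4 = 0.5018.

0.502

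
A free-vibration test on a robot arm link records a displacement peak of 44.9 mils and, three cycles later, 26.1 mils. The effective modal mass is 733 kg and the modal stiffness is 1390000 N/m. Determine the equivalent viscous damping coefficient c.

1840 N·s/m

Logarithmic decrement δ = (1/n)·ln(x₀/x_n) = (1/3)·ln(44.9/26.1) = (1/3)·ln(1.720) = 0.1808.
ζ = δ/√(4π² + δ²) = 0.1808/√(39.48 + 0.0327) = 0.1808/6.286 = 0.02877.
c = ζ · 2√(km) = 0.02877 × 2√(1390000 × 733) = 0.02877 × 63840 = 1837 N·s/m.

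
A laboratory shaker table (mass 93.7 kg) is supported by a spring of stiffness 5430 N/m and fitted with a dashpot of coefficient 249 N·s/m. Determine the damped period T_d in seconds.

ω_n = √(k/m) = √(5430/93.7) = 7.613 rad/s.
Critical damping c_c = 2√(k·m) = 2√(5430 × 93.7) = 1427 N·s/m, so ζ = c/c_c = 249/1427 = 0.1745.
ω_d = ω_n√(1 − ζ²) = 7.613 × √(1 − 0.0305) = 7.496 rad/s.
T_d = 2π/ω_d = 0.8382 s.

0.838 s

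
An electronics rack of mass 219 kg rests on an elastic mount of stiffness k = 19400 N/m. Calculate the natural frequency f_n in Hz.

ω_n = √(k/m) = √(19400/219) = √88.58 = 9.412 rad/s.
f_n = ω_n/(2π) = 9.412/6.283 = 1.498 Hz.

1.50 Hz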